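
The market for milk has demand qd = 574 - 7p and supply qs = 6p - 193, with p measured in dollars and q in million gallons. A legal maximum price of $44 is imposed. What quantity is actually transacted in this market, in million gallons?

In a free market, 574 - 7p = 6p - 193 gives the equilibrium p* = 59, q* = 161.
The ceiling of 44 is below the equilibrium price 59, so it binds.
At p = 44: qd = 574 - 7·44 = 266 and qs = 6·44 - 193 = 71.
The quantity actually transacted is the short side, supply: 71.

71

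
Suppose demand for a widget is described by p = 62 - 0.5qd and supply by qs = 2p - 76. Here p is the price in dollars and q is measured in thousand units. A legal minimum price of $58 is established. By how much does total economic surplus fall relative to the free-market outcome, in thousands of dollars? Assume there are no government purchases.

Rearranging demand gives qd = 124 - 2p. Without the control the market clears where 124 - 2p = 2p - 76, i.e. p* = 50 and q* = 24.
Because the floor (58) lies above the market-clearing price, it is binding.
At p = 58: qd = 124 - 2·58 = 8 and qs = 2·58 - 76 = 40.
Quantity traded falls to 8. At q = 8 the demand price is (124 - 8)/2 = 58 and the supply price is (76 + 8)/2 = 42.
Deadweight loss = ½ · (58 - 42) · (24 - 8) = ½ · 16 · 16 = 128.

128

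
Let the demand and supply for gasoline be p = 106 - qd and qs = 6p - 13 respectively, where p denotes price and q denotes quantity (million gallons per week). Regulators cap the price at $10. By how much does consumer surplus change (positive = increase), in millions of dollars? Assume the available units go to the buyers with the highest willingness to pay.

Rearranging demand gives qd = 106 - p. Without the control the market clears where 106 - p = 6p - 13, i.e. p* = 17 and q* = 89.
Since 10 < 17, the ceiling is binding.
At p = 10: qd = 106 - 10 = 96 and qs = 6·10 - 13 = 47.
Consumer surplus without the control is ½ · (106 - 17) · 89 = 3960.5.
With the ceiling, 47 units are sold at 10 (assume they go to the highest-value buyers). The demand price at q = 47 is 59, so CS = ½ · [(106 - 10) + (59 - 10)] · 47 = 3407.5.
Change in consumer surplus = 3407.5 - 3960.5 = -553.

-553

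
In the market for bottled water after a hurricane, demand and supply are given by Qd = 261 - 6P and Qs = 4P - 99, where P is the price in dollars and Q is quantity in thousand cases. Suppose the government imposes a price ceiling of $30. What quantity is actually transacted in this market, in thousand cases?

In a free market, 261 - 6P = 4P - 99 gives the equilibrium P* = 36, Q* = 45.
Because the ceiling (30) lies below the market-clearing price, it is binding.
At P = 30: Qd = 261 - 6·30 = 81 and Qs = 4·30 - 99 = 21.
The quantity actually transacted is the short side, supply: 21.

21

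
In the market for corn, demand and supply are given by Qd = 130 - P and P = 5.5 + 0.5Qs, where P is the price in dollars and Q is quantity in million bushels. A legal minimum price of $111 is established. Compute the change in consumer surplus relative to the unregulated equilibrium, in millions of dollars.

Rearranging supply gives Qs = 2P - 11. Setting quantity demanded equal to quantity supplied, 130 - P = 2P - 11, gives P* = 47 and Q* = 83.
Because the floor (111) lies above the market-clearing price, it is binding.
At P = 111: Qd = 130 - 111 = 19 and Qs = 2·111 - 11 = 211.
Consumer surplus without the control is ½ · (130 - 47) · 83 = 3444.5.
With the floor, consumers buy 19 units at 111, so CS = ½ · (130 - 111) · 19 = 180.5.
Change in consumer surplus = 180.5 - 3444.5 = -3264.

-3264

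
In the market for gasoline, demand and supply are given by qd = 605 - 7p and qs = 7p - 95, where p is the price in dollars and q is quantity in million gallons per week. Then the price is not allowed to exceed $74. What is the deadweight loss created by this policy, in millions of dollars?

Setting quantity demanded equal to quantity supplied, 605 - 7p = 7p - 95, gives p* = 50 and q* = 255.
Since 74 is above p* = 50, the ceiling does not bind and the free-market outcome prevails.
Since the control does not bind, no trades are prevented and deadweight loss is zero.

0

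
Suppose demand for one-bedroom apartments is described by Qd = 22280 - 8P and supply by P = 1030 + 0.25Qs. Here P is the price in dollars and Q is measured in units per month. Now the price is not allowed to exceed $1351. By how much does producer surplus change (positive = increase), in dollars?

-2531718

Rearranging supply gives Qs = 4P - 4120. In a free market, 22280 - 8P = 4P - 4120 gives the equilibrium P* = 2200, Q* = 4680.
The ceiling of 1351 is below the equilibrium price 2200, so it binds.
At P = 1351: Qd = 22280 - 8·1351 = 11472 and Qs = 4·1351 - 4120 = 1284.
Producer surplus without the control is ½ · (2200 - 1030) · 4680 = 2737800.
With the ceiling, producers sell 1284 units at 1351, so PS = ½ · (1351 - 1030) · 1284 = 206082.
Change in producer surplus = 206082 - 2737800 = -2531718.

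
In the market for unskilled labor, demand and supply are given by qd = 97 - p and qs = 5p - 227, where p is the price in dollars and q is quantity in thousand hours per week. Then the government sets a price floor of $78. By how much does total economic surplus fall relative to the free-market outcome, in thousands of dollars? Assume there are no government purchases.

Equilibrium: 97 - p = 5p - 227, so 324 = 6p and p* = 54, q* = 43.
Since 78 > 54, the floor is binding.
At p = 78: qd = 97 - 78 = 19 and qs = 5·78 - 227 = 163.
Quantity traded falls to 19. At q = 19 the demand price is 97 - 19 = 78 and the supply price is (227 + 19)/5 = 49.2.
Deadweight loss = ½ · (78 - 49.2) · (43 - 19) = ½ · 28.8 · 24 = 345.6.

345.6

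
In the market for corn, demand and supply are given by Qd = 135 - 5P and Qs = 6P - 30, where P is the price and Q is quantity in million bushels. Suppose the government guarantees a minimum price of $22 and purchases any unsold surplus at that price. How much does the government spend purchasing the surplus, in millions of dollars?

1694

Equilibrium: 135 - 5P = 6P - 30, so 165 = 11P and P* = 15, Q* = 60.
Since 22 > 15, the floor is binding.
At P = 22: Qd = 135 - 5·22 = 25 and Qs = 6·22 - 30 = 102.
Surplus = Qs - Qd = 77.
Government expenditure = surplus × support price = 77 × 22 = 1694.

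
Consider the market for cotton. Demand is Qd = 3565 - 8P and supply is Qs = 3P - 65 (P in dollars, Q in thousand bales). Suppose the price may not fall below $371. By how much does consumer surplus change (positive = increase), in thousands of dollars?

Setting quantity demanded equal to quantity supplied, 3565 - 8P = 3P - 65, gives P* = 330 and Q* = 925.
Since 371 > 330, the floor is binding.
At P = 371: Qd = 3565 - 8·371 = 597 and Qs = 3·371 - 65 = 1048.
Consumer surplus without the control is ½ · (445.625 - 330) · 925 = 53476.5625.
With the floor, consumers buy 597 units at 371, so CS = ½ · (445.625 - 371) · 597 = 22275.5625.
Change in consumer surplus = 22275.5625 - 53476.5625 = -31201.

-31201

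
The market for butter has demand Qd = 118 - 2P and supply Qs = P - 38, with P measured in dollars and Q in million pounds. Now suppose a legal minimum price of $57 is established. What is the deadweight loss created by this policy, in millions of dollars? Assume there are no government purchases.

Without the control the market clears where 118 - 2P = P - 38, i.e. P* = 52 and Q* = 14.
The floor of 57 is above the equilibrium price 52, so it binds.
At P = 57: Qd = 118 - 2·57 = 4 and Qs = 57 - 38 = 19.
Quantity traded falls to 4. At Q = 4 the demand price is (118 - 4)/2 = 57 and the supply price is 38 + 4 = 42.
Deadweight loss = ½ · (57 - 42) · (14 - 4) = ½ · 15 · 10 = 75.

75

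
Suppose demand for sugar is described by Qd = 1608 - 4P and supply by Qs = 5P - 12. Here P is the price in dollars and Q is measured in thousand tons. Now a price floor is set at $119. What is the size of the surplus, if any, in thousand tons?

0

In a free market, 1608 - 4P = 5P - 12 gives the equilibrium P* = 180, Q* = 888.
The floor of 119 is below the equilibrium price 180, so it is not binding; the market clears at P* = 180, Q* = 888.
Since the control does not bind, there is no surplus.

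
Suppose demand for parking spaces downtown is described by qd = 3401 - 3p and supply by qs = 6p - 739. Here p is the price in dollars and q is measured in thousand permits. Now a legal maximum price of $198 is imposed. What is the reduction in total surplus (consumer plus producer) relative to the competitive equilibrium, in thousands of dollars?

Equilibrium: 3401 - 3p = 6p - 739, so 4140 = 9p and p* = 460, q* = 2021.
Because the ceiling (198) lies below the market-clearing price, it is binding.
At p = 198: qd = 3401 - 3·198 = 2807 and qs = 6·198 - 739 = 449.
Quantity traded falls to 449. At q = 449 the demand price is (3401 - 449)/3 = 984 and the supply price is (739 + 449)/6 = 198.
Deadweight loss = ½ · (984 - 198) · (2021 - 449) = ½ · 786 · 1572 = 617796.

617796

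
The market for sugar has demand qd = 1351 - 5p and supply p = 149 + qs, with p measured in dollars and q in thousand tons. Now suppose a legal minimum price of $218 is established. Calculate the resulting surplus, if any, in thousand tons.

0

Rearranging supply gives qs = p - 149. Equilibrium: 1351 - 5p = p - 149, so 1500 = 6p and p* = 250, q* = 101.
Since 218 is below p* = 250, the floor does not bind and the free-market outcome prevails.
Since the control does not bind, there is no surplus.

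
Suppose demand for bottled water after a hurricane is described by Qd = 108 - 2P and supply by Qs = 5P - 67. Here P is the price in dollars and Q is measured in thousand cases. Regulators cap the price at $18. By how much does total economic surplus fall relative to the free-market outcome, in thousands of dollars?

Without the control the market clears where 108 - 2P = 5P - 67, i.e. P* = 25 and Q* = 58.
The ceiling of 18 is below the equilibrium price 25, so it binds.
At P = 18: Qd = 108 - 2·18 = 72 and Qs = 5·18 - 67 = 23.
Quantity traded falls to 23. At Q = 23 the demand price is (108 - 23)/2 = 42.5 and the supply price is (67 + 23)/5 = 18.
Deadweight loss = ½ · (42.5 - 18) · (58 - 23) = ½ · 24.5 · 35 = 428.75.

428.75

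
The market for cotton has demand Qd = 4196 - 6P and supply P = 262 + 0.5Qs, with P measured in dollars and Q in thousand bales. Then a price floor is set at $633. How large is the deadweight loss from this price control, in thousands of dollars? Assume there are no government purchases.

Rearranging supply gives Qs = 2P - 524. Without the control the market clears where 4196 - 6P = 2P - 524, i.e. P* = 590 and Q* = 656.
Because the floor (633) lies above the market-clearing price, it is binding.
At P = 633: Qd = 4196 - 6·633 = 398 and Qs = 2·633 - 524 = 742.
Quantity traded falls to 398. At Q = 398 the demand price is (4196 - 398)/6 = 633 and the supply price is (524 + 398)/2 = 461.
Deadweight loss = ½ · (633 - 461) · (656 - 398) = ½ · 172 · 258 = 22188.

22188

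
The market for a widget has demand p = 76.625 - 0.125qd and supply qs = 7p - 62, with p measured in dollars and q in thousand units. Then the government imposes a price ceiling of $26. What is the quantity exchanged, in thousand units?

120

Rearranging demand gives qd = 613 - 8p. Setting quantity demanded equal to quantity supplied, 613 - 8p = 7p - 62, gives p* = 45 and q* = 253.
Since 26 < 45, the ceiling is binding.
At p = 26: qd = 613 - 8·26 = 405 and qs = 7·26 - 62 = 120.
The quantity actually transacted is the short side, supply: 120.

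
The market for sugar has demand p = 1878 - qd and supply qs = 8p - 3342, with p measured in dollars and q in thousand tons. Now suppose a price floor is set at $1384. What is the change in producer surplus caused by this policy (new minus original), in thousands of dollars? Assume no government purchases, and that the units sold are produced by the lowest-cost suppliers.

Rearranging demand gives qd = 1878 - p. Without the control the market clears where 1878 - p = 8p - 3342, i.e. p* = 580 and q* = 1298.
Because the floor (1384) lies above the market-clearing price, it is binding.
At p = 1384: qd = 1878 - 1384 = 494 and qs = 8·1384 - 3342 = 7730.
Producer surplus without the control is ½ · (580 - 417.75) · 1298 = 105300.25.
With the floor, 494 units are sold at 1384. The supply price at q = 494 is 479.5, so PS = ½ · [(1384 - 417.75) + (1384 - 479.5)] · 494 = 462075.25.
Change in producer surplus = 462075.25 - 105300.25 = 356775.

356775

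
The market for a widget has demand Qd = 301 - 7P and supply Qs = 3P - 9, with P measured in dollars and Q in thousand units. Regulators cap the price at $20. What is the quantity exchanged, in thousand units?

51

Equilibrium: 301 - 7P = 3P - 9, so 310 = 10P and P* = 31, Q* = 84.
The ceiling of 20 is below the equilibrium price 31, so it binds.
At P = 20: Qd = 301 - 7·20 = 161 and Qs = 3·20 - 9 = 51.
The quantity actually transacted is the short side, supply: 51.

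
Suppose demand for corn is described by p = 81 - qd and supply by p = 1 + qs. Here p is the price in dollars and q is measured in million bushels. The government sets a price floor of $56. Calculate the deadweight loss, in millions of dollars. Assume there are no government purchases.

225

Rearranging demand gives qd = 81 - p; rearranging supply gives qs = p - 1. Without the control the market clears where 81 - p = p - 1, i.e. p* = 41 and q* = 40.
Since 56 > 41, the floor is binding.
At p = 56: qd = 81 - 56 = 25 and qs = 56 - 1 = 55.
Quantity traded falls to 25. At q = 25 the demand price is 81 - 25 = 56 and the supply price is 1 + 25 = 26.
Deadweight loss = ½ · (56 - 26) · (40 - 25) = ½ · 30 · 15 = 225.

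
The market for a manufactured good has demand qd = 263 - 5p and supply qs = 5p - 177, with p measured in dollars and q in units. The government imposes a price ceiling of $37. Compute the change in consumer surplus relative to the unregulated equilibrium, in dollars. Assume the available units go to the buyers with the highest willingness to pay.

Equilibrium: 263 - 5p = 5p - 177, so 440 = 10p and p* = 44, q* = 43.
The ceiling of 37 is below the equilibrium price 44, so it binds.
At p = 37: qd = 263 - 5·37 = 78 and qs = 5·37 - 177 = 8.
Consumer surplus without the control is ½ · (52.6 - 44) · 43 = 184.9.
With the ceiling, 8 units are sold at 37 (assume they go to the highest-value buyers). The demand price at q = 8 is 51, so CS = ½ · [(52.6 - 37) + (51 - 37)] · 8 = 118.4.
Change in consumer surplus = 118.4 - 184.9 = -66.5.

-66.5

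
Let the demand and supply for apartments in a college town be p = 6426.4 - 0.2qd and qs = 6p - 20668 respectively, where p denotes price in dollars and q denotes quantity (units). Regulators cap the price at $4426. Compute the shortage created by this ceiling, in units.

4114

Rearranging demand gives qd = 32132 - 5p. Equilibrium: 32132 - 5p = 6p - 20668, so 52800 = 11p and p* = 4800, q* = 8132.
The ceiling of 4426 is below the equilibrium price 4800, so it binds.
At p = 4426: qd = 32132 - 5·4426 = 10002 and qs = 6·4426 - 20668 = 5888.
Shortage = qd - qs = 10002 - 5888 = 4114.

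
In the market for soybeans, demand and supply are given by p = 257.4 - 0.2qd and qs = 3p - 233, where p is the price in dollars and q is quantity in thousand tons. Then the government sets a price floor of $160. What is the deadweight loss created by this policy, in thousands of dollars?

0

Rearranging demand gives qd = 1287 - 5p. Without the control the market clears where 1287 - 5p = 3p - 233, i.e. p* = 190 and q* = 337.
The floor of 160 is below the equilibrium price 190, so it is not binding; the market clears at p* = 190, q* = 337.
Since the control does not bind, no trades are prevented and deadweight loss is zero.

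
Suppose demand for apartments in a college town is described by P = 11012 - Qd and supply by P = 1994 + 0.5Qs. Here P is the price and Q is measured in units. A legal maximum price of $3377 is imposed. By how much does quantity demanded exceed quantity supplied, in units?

4869

Rearranging demand gives Qd = 11012 - P; rearranging supply gives Qs = 2P - 3988. Setting quantity demanded equal to quantity supplied, 11012 - P = 2P - 3988, gives P* = 5000 and Q* = 6012.
Because the ceiling (3377) lies below the market-clearing price, it is binding.
At P = 3377: Qd = 11012 - 3377 = 7635 and Qs = 2·3377 - 3988 = 2766.
Shortage = Qd - Qs = 7635 - 2766 = 4869.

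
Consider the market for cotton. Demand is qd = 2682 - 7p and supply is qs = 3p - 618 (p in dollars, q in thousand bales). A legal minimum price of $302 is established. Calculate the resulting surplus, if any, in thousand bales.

Equilibrium: 2682 - 7p = 3p - 618, so 3300 = 10p and p* = 330, q* = 372.
The floor of 302 is below the equilibrium price 330, so it is not binding; the market clears at p* = 330, q* = 372.
Since the control does not bind, there is no surplus.

0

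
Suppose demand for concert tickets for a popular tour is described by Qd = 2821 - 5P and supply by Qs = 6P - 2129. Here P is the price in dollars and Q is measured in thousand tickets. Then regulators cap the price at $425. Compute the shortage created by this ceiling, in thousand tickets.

275

Equilibrium: 2821 - 5P = 6P - 2129, so 4950 = 11P and P* = 450, Q* = 571.
The ceiling of 425 is below the equilibrium price 450, so it binds.
At P = 425: Qd = 2821 - 5·425 = 696 and Qs = 6·425 - 2129 = 421.
Shortage = Qd - Qs = 696 - 421 = 275.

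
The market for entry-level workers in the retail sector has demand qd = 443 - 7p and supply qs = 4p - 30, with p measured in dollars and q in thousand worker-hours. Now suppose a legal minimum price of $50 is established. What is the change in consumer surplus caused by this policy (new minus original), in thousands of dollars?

-822.5

Without the control the market clears where 443 - 7p = 4p - 30, i.e. p* = 43 and q* = 142.
The floor of 50 is above the equilibrium price 43, so it binds.
At p = 50: qd = 443 - 7·50 = 93 and qs = 4·50 - 30 = 170.
Consumer surplus without the control is ½ · (443/7 - 43) · 142 = 10082/7.
With the floor, consumers buy 93 units at 50, so CS = ½ · (443/7 - 50) · 93 = 8649/14.
Change in consumer surplus = 8649/14 - 10082/7 = -822.5.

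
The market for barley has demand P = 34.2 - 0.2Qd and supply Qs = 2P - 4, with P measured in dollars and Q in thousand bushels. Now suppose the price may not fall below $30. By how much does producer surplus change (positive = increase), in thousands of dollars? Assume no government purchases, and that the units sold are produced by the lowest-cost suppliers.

Rearranging demand gives Qd = 171 - 5P. Without the control the market clears where 171 - 5P = 2P - 4, i.e. P* = 25 and Q* = 46.
The floor of 30 is above the equilibrium price 25, so it binds.
At P = 30: Qd = 171 - 5·30 = 21 and Qs = 2·30 - 4 = 56.
Producer surplus without the control is ½ · (25 - 2) · 46 = 529.
With the floor, 21 units are sold at 30. The supply price at Q = 21 is 12.5, so PS = ½ · [(30 - 2) + (30 - 12.5)] · 21 = 477.75.
Change in producer surplus = 477.75 - 529 = -51.25.

-51.25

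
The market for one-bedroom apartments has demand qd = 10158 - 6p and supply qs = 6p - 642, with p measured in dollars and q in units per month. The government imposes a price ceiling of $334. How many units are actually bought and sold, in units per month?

Equilibrium: 10158 - 6p = 6p - 642, so 10800 = 12p and p* = 900, q* = 4758.
Because the ceiling (334) lies below the market-clearing price, it is binding.
At p = 334: qd = 10158 - 6·334 = 8154 and qs = 6·334 - 642 = 1362.
The quantity actually transacted is the short side, supply: 1362.

1362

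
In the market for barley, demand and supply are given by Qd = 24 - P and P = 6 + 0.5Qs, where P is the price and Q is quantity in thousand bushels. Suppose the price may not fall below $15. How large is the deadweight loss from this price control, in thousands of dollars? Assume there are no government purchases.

6.75

Rearranging supply gives Qs = 2P - 12. Without the control the market clears where 24 - P = 2P - 12, i.e. P* = 12 and Q* = 12.
The floor of 15 is above the equilibrium price 12, so it binds.
At P = 15: Qd = 24 - 15 = 9 and Qs = 2·15 - 12 = 18.
Quantity traded falls to 9. At Q = 9 the demand price is 24 - 9 = 15 and the supply price is (12 + 9)/2 = 10.5.
Deadweight loss = ½ · (15 - 10.5) · (12 - 9) = ½ · 4.5 · 3 = 6.75.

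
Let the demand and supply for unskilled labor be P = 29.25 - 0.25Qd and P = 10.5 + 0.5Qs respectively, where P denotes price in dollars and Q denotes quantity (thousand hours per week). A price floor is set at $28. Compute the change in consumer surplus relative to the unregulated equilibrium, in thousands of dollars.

Rearranging demand gives Qd = 117 - 4P; rearranging supply gives Qs = 2P - 21. Without the control the market clears where 117 - 4P = 2P - 21, i.e. P* = 23 and Q* = 25.
Since 28 > 23, the floor is binding.
At P = 28: Qd = 117 - 4·28 = 5 and Qs = 2·28 - 21 = 35.
Consumer surplus without the control is ½ · (29.25 - 23) · 25 = 78.125.
With the floor, consumers buy 5 units at 28, so CS = ½ · (29.25 - 28) · 5 = 3.125.
Change in consumer surplus = 3.125 - 78.125 = -75.

-75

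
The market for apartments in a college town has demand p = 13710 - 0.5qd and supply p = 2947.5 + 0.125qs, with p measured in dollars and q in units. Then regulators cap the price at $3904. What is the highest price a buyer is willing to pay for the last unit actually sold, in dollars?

Rearranging demand gives qd = 27420 - 2p; rearranging supply gives qs = 8p - 23580. Equilibrium: 27420 - 2p = 8p - 23580, so 51000 = 10p and p* = 5100, q* = 17220.
Since 3904 < 5100, the ceiling is binding.
At p = 3904: qd = 27420 - 2·3904 = 19612 and qs = 8·3904 - 23580 = 7652.
Only 7652 units reach the market. On the demand curve, the marginal buyer's willingness to pay at q = 7652 is (27420 - 7652)/2 = 9884.

9884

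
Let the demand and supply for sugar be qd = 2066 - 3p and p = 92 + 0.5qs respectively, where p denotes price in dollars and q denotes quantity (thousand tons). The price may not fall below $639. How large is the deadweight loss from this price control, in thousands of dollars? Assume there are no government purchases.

Rearranging supply gives qs = 2p - 184. Equilibrium: 2066 - 3p = 2p - 184, so 2250 = 5p and p* = 450, q* = 716.
Since 639 > 450, the floor is binding.
At p = 639: qd = 2066 - 3·639 = 149 and qs = 2·639 - 184 = 1094.
Quantity traded falls to 149. At q = 149 the demand price is (2066 - 149)/3 = 639 and the supply price is (184 + 149)/2 = 166.5.
Deadweight loss = ½ · (639 - 166.5) · (716 - 149) = ½ · 472.5 · 567 = 133953.75.

133953.75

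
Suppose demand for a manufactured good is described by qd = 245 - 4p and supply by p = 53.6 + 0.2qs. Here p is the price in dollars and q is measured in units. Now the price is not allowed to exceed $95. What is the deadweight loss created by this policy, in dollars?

0

Rearranging supply gives qs = 5p - 268. Equilibrium: 245 - 4p = 5p - 268, so 513 = 9p and p* = 57, q* = 17.
Since 95 is above p* = 57, the ceiling does not bind and the free-market outcome prevails.
Since the control does not bind, no trades are prevented and deadweight loss is zero.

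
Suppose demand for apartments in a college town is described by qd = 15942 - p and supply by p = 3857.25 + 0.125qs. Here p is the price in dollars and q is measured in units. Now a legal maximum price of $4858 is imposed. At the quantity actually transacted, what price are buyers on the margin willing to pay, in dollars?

Rearranging supply gives qs = 8p - 30858. Equilibrium: 15942 - p = 8p - 30858, so 46800 = 9p and p* = 5200, q* = 10742.
Because the ceiling (4858) lies below the market-clearing price, it is binding.
At p = 4858: qd = 15942 - 4858 = 11084 and qs = 8·4858 - 30858 = 8006.
Only 8006 units reach the market. On the demand curve, the marginal buyer's willingness to pay at q = 8006 is (15942 - 8006) = 7936.

7936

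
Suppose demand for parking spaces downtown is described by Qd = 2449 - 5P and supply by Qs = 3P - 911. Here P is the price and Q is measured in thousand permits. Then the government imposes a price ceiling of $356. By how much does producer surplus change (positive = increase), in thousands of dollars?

-16192

Without the control the market clears where 2449 - 5P = 3P - 911, i.e. P* = 420 and Q* = 349.
Since 356 < 420, the ceiling is binding.
At P = 356: Qd = 2449 - 5·356 = 669 and Qs = 3·356 - 911 = 157.
Producer surplus without the control is ½ · (420 - 911/3) · 349 = 121801/6.
With the ceiling, producers sell 157 units at 356, so PS = ½ · (356 - 911/3) · 157 = 24649/6.
Change in producer surplus = 24649/6 - 121801/6 = -16192.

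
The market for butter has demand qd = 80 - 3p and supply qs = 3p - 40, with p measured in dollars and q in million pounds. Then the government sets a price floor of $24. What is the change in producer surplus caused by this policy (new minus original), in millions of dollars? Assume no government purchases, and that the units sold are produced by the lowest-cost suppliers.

Without the control the market clears where 80 - 3p = 3p - 40, i.e. p* = 20 and q* = 20.
The floor of 24 is above the equilibrium price 20, so it binds.
At p = 24: qd = 80 - 3·24 = 8 and qs = 3·24 - 40 = 32.
Producer surplus without the control is ½ · (20 - 40/3) · 20 = 200/3.
With the floor, 8 units are sold at 24. The supply price at q = 8 is 16, so PS = ½ · [(24 - 40/3) + (24 - 16)] · 8 = 224/3.
Change in producer surplus = 224/3 - 200/3 = 8.

8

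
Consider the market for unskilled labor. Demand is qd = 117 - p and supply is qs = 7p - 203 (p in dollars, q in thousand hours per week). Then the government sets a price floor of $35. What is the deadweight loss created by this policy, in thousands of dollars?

In a free market, 117 - p = 7p - 203 gives the equilibrium p* = 40, q* = 77.
The floor of 35 is below the equilibrium price 40, so it is not binding; the market clears at p* = 40, q* = 77.
Since the control does not bind, no trades are prevented and deadweight loss is zero.

0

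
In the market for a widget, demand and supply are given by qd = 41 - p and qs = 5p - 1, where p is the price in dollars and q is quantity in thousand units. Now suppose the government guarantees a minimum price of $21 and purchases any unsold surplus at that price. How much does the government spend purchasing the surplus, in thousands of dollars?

1764

Equilibrium: 41 - p = 5p - 1, so 42 = 6p and p* = 7, q* = 34.
The floor of 21 is above the equilibrium price 7, so it binds.
At p = 21: qd = 41 - 21 = 20 and qs = 5·21 - 1 = 104.
Surplus = qs - qd = 84.
Government expenditure = surplus × support price = 84 × 21 = 1764.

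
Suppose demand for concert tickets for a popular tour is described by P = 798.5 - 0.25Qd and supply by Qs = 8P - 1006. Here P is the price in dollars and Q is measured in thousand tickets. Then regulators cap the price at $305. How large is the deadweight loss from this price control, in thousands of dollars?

24300

Rearranging demand gives Qd = 3194 - 4P. Without the control the market clears where 3194 - 4P = 8P - 1006, i.e. P* = 350 and Q* = 1794.
Since 305 < 350, the ceiling is binding.
At P = 305: Qd = 3194 - 4·305 = 1974 and Qs = 8·305 - 1006 = 1434.
Quantity traded falls to 1434. At Q = 1434 the demand price is (3194 - 1434)/4 = 440 and the supply price is (1006 + 1434)/8 = 305.
Deadweight loss = ½ · (440 - 305) · (1794 - 1434) = ½ · 135 · 360 = 24300.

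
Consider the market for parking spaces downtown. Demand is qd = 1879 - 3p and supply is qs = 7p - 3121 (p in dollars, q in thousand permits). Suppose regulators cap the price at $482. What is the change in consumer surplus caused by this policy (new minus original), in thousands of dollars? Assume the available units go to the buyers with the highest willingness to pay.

Setting quantity demanded equal to quantity supplied, 1879 - 3p = 7p - 3121, gives p* = 500 and q* = 379.
Because the ceiling (482) lies below the market-clearing price, it is binding.
At p = 482: qd = 1879 - 3·482 = 433 and qs = 7·482 - 3121 = 253.
Consumer surplus without the control is ½ · (1879/3 - 500) · 379 = 143641/6.
With the ceiling, 253 units are sold at 482 (assume they go to the highest-value buyers). The demand price at q = 253 is 542, so CS = ½ · [(1879/3 - 482) + (542 - 482)] · 253 = 155089/6.
Change in consumer surplus = 155089/6 - 143641/6 = 1908.

1908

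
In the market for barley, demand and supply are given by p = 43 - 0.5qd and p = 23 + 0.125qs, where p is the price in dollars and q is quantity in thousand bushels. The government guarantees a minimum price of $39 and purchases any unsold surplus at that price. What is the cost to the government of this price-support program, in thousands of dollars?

4680

Rearranging demand gives qd = 86 - 2p; rearranging supply gives qs = 8p - 184. In a free market, 86 - 2p = 8p - 184 gives the equilibrium p* = 27, q* = 32.
The floor of 39 is above the equilibrium price 27, so it binds.
At p = 39: qd = 86 - 2·39 = 8 and qs = 8·39 - 184 = 128.
Surplus = qs - qd = 120.
Government expenditure = surplus × support price = 120 × 39 = 4680.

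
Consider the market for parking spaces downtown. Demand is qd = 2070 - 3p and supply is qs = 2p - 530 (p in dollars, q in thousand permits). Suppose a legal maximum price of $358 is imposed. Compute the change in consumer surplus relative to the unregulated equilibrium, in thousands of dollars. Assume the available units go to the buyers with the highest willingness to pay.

In a free market, 2070 - 3p = 2p - 530 gives the equilibrium p* = 520, q* = 510.
Since 358 < 520, the ceiling is binding.
At p = 358: qd = 2070 - 3·358 = 996 and qs = 2·358 - 530 = 186.
Consumer surplus without the control is ½ · (690 - 520) · 510 = 43350.
With the ceiling, 186 units are sold at 358 (assume they go to the highest-value buyers). The demand price at q = 186 is 628, so CS = ½ · [(690 - 358) + (628 - 358)] · 186 = 55986.
Change in consumer surplus = 55986 - 43350 = 12636.

12636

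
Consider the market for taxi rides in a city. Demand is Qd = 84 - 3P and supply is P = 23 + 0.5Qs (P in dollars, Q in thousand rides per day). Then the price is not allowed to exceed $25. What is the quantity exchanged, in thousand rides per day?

Rearranging supply gives Qs = 2P - 46. In a free market, 84 - 3P = 2P - 46 gives the equilibrium P* = 26, Q* = 6.
The ceiling of 25 is below the equilibrium price 26, so it binds.
At P = 25: Qd = 84 - 3·25 = 9 and Qs = 2·25 - 46 = 4.
The quantity actually transacted is the short side, supply: 4.

4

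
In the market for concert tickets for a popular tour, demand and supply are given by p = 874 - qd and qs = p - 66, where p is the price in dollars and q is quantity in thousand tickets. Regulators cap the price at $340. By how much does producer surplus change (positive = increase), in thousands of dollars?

-44070

Rearranging demand gives qd = 874 - p. Setting quantity demanded equal to quantity supplied, 874 - p = p - 66, gives p* = 470 and q* = 404.
Because the ceiling (340) lies below the market-clearing price, it is binding.
At p = 340: qd = 874 - 340 = 534 and qs = 340 - 66 = 274.
Producer surplus without the control is ½ · (470 - 66) · 404 = 81608.
With the ceiling, producers sell 274 units at 340, so PS = ½ · (340 - 66) · 274 = 37538.
Change in producer surplus = 37538 - 81608 = -44070.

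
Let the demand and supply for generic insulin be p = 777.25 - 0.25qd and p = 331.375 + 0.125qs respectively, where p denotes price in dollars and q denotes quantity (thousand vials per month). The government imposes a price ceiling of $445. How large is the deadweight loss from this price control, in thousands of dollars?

Rearranging demand gives qd = 3109 - 4p; rearranging supply gives qs = 8p - 2651. Equilibrium: 3109 - 4p = 8p - 2651, so 5760 = 12p and p* = 480, q* = 1189.
The ceiling of 445 is below the equilibrium price 480, so it binds.
At p = 445: qd = 3109 - 4·445 = 1329 and qs = 8·445 - 2651 = 909.
Quantity traded falls to 909. At q = 909 the demand price is (3109 - 909)/4 = 550 and the supply price is (2651 + 909)/8 = 445.
Deadweight loss = ½ · (550 - 445) · (1189 - 909) = ½ · 105 · 280 = 14700.

14700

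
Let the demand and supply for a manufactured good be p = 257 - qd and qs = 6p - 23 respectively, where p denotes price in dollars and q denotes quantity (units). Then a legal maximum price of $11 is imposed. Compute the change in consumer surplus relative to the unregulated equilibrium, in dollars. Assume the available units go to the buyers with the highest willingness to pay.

-13891

Rearranging demand gives qd = 257 - p. Setting quantity demanded equal to quantity supplied, 257 - p = 6p - 23, gives p* = 40 and q* = 217.
Since 11 < 40, the ceiling is binding.
At p = 11: qd = 257 - 11 = 246 and qs = 6·11 - 23 = 43.
Consumer surplus without the control is ½ · (257 - 40) · 217 = 23544.5.
With the ceiling, 43 units are sold at 11 (assume they go to the highest-value buyers). The demand price at q = 43 is 214, so CS = ½ · [(257 - 11) + (214 - 11)] · 43 = 9653.5.
Change in consumer surplus = 9653.5 - 23544.5 = -13891.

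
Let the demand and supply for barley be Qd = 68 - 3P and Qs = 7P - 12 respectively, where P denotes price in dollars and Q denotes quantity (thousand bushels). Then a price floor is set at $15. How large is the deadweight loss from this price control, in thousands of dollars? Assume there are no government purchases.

Equilibrium: 68 - 3P = 7P - 12, so 80 = 10P and P* = 8, Q* = 44.
Since 15 > 8, the floor is binding.
At P = 15: Qd = 68 - 3·15 = 23 and Qs = 7·15 - 12 = 93.
Quantity traded falls to 23. At Q = 23 the demand price is (68 - 23)/3 = 15 and the supply price is (12 + 23)/7 = 5.
Deadweight loss = ½ · (15 - 5) · (44 - 23) = ½ · 10 · 21 = 105.

105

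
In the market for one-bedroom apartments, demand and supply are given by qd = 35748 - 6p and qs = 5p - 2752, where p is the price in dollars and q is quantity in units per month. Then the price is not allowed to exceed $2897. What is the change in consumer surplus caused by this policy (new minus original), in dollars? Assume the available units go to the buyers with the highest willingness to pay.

6317480.25

In a free market, 35748 - 6p = 5p - 2752 gives the equilibrium p* = 3500, q* = 14748.
Since 2897 < 3500, the ceiling is binding.
At p = 2897: qd = 35748 - 6·2897 = 18366 and qs = 5·2897 - 2752 = 11733.
Consumer surplus without the control is ½ · (5958 - 3500) · 14748 = 18125292.
With the ceiling, 11733 units are sold at 2897 (assume they go to the highest-value buyers). The demand price at q = 11733 is 4002.5, so CS = ½ · [(5958 - 2897) + (4002.5 - 2897)] · 11733 = 24442772.25.
Change in consumer surplus = 24442772.25 - 18125292 = 6317480.25.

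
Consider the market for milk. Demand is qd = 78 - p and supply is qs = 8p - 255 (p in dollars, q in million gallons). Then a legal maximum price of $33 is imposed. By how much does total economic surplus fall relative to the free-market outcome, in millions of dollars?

576

Equilibrium: 78 - p = 8p - 255, so 333 = 9p and p* = 37, q* = 41.
Because the ceiling (33) lies below the market-clearing price, it is binding.
At p = 33: qd = 78 - 33 = 45 and qs = 8·33 - 255 = 9.
Quantity traded falls to 9. At q = 9 the demand price is 78 - 9 = 69 and the supply price is (255 + 9)/8 = 33.
Deadweight loss = ½ · (69 - 33) · (41 - 9) = ½ · 36 · 32 = 576.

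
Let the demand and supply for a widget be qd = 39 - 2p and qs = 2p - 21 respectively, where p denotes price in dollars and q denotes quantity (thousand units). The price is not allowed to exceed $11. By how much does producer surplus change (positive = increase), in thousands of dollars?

-20

Without the control the market clears where 39 - 2p = 2p - 21, i.e. p* = 15 and q* = 9.
Because the ceiling (11) lies below the market-clearing price, it is binding.
At p = 11: qd = 39 - 2·11 = 17 and qs = 2·11 - 21 = 1.
Producer surplus without the control is ½ · (15 - 10.5) · 9 = 20.25.
With the ceiling, producers sell 1 units at 11, so PS = ½ · (11 - 10.5) · 1 = 0.25.
Change in producer surplus = 0.25 - 20.25 = -20.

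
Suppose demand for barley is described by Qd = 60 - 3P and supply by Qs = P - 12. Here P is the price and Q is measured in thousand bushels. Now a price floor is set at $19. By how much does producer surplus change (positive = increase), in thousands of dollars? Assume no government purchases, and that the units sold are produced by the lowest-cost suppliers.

Equilibrium: 60 - 3P = P - 12, so 72 = 4P and P* = 18, Q* = 6.
The floor of 19 is above the equilibrium price 18, so it binds.
At P = 19: Qd = 60 - 3·19 = 3 and Qs = 19 - 12 = 7.
Producer surplus without the control is ½ · (18 - 12) · 6 = 18.
With the floor, 3 units are sold at 19. The supply price at Q = 3 is 15, so PS = ½ · [(19 - 12) + (19 - 15)] · 3 = 16.5.
Change in producer surplus = 16.5 - 18 = -1.5.

-1.5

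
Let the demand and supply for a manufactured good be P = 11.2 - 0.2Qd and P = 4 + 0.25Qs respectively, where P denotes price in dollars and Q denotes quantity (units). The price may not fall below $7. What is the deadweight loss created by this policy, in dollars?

Rearranging demand gives Qd = 56 - 5P; rearranging supply gives Qs = 4P - 16. In a free market, 56 - 5P = 4P - 16 gives the equilibrium P* = 8, Q* = 16.
The floor of 7 is below the equilibrium price 8, so it is not binding; the market clears at P* = 8, Q* = 16.
Since the control does not bind, no trades are prevented and deadweight loss is zero.

0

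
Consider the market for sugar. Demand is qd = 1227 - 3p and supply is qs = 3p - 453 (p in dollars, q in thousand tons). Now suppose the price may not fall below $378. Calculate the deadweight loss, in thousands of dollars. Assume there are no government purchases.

28812

Without the control the market clears where 1227 - 3p = 3p - 453, i.e. p* = 280 and q* = 387.
The floor of 378 is above the equilibrium price 280, so it binds.
At p = 378: qd = 1227 - 3·378 = 93 and qs = 3·378 - 453 = 681.
Quantity traded falls to 93. At q = 93 the demand price is (1227 - 93)/3 = 378 and the supply price is (453 + 93)/3 = 182.
Deadweight loss = ½ · (378 - 182) · (387 - 93) = ½ · 196 · 294 = 28812.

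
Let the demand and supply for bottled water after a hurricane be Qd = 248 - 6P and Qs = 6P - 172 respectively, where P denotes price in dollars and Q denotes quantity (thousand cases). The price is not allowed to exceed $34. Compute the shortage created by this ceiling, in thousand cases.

12

Equilibrium: 248 - 6P = 6P - 172, so 420 = 12P and P* = 35, Q* = 38.
The ceiling of 34 is below the equilibrium price 35, so it binds.
At P = 34: Qd = 248 - 6·34 = 44 and Qs = 6·34 - 172 = 32.
Shortage = Qd - Qs = 44 - 32 = 12.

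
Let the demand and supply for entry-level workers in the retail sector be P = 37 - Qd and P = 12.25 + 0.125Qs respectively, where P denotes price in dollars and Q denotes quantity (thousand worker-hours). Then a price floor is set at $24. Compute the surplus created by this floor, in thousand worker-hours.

Rearranging demand gives Qd = 37 - P; rearranging supply gives Qs = 8P - 98. Equilibrium: 37 - P = 8P - 98, so 135 = 9P and P* = 15, Q* = 22.
The floor of 24 is above the equilibrium price 15, so it binds.
At P = 24: Qd = 37 - 24 = 13 and Qs = 8·24 - 98 = 94.
Surplus = Qs - Qd = 94 - 13 = 81.

81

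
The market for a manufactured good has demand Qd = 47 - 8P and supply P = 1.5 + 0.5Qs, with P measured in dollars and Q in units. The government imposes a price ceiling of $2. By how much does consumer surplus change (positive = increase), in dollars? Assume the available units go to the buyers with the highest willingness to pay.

0.75

Rearranging supply gives Qs = 2P - 3. Setting quantity demanded equal to quantity supplied, 47 - 8P = 2P - 3, gives P* = 5 and Q* = 7.
Because the ceiling (2) lies below the market-clearing price, it is binding.
At P = 2: Qd = 47 - 8·2 = 31 and Qs = 2·2 - 3 = 1.
Consumer surplus without the control is ½ · (5.875 - 5) · 7 = 3.0625.
With the ceiling, 1 units are sold at 2 (assume they go to the highest-value buyers). The demand price at Q = 1 is 5.75, so CS = ½ · [(5.875 - 2) + (5.75 - 2)] · 1 = 3.8125.
Change in consumer surplus = 3.8125 - 3.0625 = 0.75.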